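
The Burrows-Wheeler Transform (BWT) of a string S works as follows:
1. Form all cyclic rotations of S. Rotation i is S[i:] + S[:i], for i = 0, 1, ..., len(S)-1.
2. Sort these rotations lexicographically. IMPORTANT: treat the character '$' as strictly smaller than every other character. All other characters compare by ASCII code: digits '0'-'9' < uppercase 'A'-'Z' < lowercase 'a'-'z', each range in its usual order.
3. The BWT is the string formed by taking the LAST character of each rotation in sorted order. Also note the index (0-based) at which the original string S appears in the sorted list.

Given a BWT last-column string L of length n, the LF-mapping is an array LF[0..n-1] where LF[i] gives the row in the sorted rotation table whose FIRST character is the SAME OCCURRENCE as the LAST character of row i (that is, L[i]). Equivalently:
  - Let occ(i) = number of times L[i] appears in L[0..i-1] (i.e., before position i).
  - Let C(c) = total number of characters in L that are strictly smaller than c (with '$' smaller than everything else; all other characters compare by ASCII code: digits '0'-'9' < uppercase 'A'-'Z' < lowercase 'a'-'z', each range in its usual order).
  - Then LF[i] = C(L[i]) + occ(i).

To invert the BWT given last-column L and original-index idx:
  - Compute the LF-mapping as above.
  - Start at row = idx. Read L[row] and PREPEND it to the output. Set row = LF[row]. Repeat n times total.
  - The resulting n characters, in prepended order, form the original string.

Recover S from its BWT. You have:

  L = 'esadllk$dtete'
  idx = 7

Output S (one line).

LF mapping: 4 10 1 2 8 9 7 0 3 11 5 12 6
Walk LF starting at row 7, prepending L[row]:
  step 1: row=7, L[7]='$', prepend. Next row=LF[7]=0
  step 2: row=0, L[0]='e', prepend. Next row=LF[0]=4
  step 3: row=4, L[4]='l', prepend. Next row=LF[4]=8
  step 4: row=8, L[8]='d', prepend. Next row=LF[8]=3
  step 5: row=3, L[3]='d', prepend. Next row=LF[3]=2
  step 6: row=2, L[2]='a', prepend. Next row=LF[2]=1
  step 7: row=1, L[1]='s', prepend. Next row=LF[1]=10
  step 8: row=10, L[10]='e', prepend. Next row=LF[10]=5
  step 9: row=5, L[5]='l', prepend. Next row=LF[5]=9
  step 10: row=9, L[9]='t', prepend. Next row=LF[9]=11
  step 11: row=11, L[11]='t', prepend. Next row=LF[11]=12
  step 12: row=12, L[12]='e', prepend. Next row=LF[12]=6
  step 13: row=6, L[6]='k', prepend. Next row=LF[6]=7
Reversed output: kettlesaddle$

Answer: kettlesaddle$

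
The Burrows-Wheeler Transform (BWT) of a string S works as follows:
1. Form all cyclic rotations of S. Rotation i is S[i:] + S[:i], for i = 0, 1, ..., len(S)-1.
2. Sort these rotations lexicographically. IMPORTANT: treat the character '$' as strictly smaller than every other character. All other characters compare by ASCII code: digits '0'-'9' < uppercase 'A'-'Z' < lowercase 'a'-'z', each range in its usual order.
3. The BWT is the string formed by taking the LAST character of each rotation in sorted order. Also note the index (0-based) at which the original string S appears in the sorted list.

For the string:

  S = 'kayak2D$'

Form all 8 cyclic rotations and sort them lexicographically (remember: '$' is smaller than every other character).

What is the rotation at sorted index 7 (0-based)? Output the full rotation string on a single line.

Answer: yak2D$ka

Derivation:
All 8 rotations (rotation i = S[i:]+S[:i]):
  rot[0] = kayak2D$
  rot[1] = ayak2D$k
  rot[2] = yak2D$ka
  rot[3] = ak2D$kay
  rot[4] = k2D$kaya
  rot[5] = 2D$kayak
  rot[6] = D$kayak2
  rot[7] = $kayak2D
Sorted (with $ < everything):
  sorted[0] = $kayak2D
  sorted[1] = 2D$kayak
  sorted[2] = D$kayak2
  sorted[3] = ak2D$kay
  sorted[4] = ayak2D$k
  sorted[5] = k2D$kaya
  sorted[6] = kayak2D$
  sorted[7] = yak2D$ka
sorted[7] = yak2D$ka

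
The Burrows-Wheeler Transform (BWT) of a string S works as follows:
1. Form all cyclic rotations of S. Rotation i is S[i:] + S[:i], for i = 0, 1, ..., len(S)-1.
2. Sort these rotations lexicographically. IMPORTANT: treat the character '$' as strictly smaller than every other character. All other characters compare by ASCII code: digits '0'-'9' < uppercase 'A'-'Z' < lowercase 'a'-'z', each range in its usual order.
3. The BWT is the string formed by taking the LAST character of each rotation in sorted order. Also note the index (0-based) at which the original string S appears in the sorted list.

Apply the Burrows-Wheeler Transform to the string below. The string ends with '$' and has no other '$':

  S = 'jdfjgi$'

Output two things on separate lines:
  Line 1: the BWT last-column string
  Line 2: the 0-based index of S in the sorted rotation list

All 7 rotations (rotation i = S[i:]+S[:i]):
  rot[0] = jdfjgi$
  rot[1] = dfjgi$j
  rot[2] = fjgi$jd
  rot[3] = jgi$jdf
  rot[4] = gi$jdfj
  rot[5] = i$jdfjg
  rot[6] = $jdfjgi
Sorted (with $ < everything):
  sorted[0] = $jdfjgi  (last char: 'i')
  sorted[1] = dfjgi$j  (last char: 'j')
  sorted[2] = fjgi$jd  (last char: 'd')
  sorted[3] = gi$jdfj  (last char: 'j')
  sorted[4] = i$jdfjg  (last char: 'g')
  sorted[5] = jdfjgi$  (last char: '$')
  sorted[6] = jgi$jdf  (last char: 'f')
Last column: ijdjg$f
Original string S is at sorted index 5

Answer: ijdjg$f
5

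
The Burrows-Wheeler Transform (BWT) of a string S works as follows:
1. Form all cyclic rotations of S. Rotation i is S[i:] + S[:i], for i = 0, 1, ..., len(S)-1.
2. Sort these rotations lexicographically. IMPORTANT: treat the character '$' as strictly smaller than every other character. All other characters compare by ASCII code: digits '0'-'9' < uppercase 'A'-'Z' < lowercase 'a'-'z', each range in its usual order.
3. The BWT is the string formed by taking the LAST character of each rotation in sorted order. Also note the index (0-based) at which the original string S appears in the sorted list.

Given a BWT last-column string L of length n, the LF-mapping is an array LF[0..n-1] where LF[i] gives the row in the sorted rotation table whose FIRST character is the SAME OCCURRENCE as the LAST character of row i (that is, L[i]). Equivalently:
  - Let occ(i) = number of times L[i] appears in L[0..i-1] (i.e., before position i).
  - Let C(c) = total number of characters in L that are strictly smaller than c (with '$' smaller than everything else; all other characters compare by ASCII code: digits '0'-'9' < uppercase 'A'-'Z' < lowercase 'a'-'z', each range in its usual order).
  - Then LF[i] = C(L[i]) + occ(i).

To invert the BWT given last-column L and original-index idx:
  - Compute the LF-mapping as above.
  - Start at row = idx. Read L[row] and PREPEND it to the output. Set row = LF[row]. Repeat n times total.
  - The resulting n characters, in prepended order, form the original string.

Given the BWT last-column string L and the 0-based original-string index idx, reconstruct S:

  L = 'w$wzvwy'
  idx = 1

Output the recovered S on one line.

Answer: vwyzww$

Derivation:
LF mapping: 2 0 3 6 1 4 5
Walk LF starting at row 1, prepending L[row]:
  step 1: row=1, L[1]='$', prepend. Next row=LF[1]=0
  step 2: row=0, L[0]='w', prepend. Next row=LF[0]=2
  step 3: row=2, L[2]='w', prepend. Next row=LF[2]=3
  step 4: row=3, L[3]='z', prepend. Next row=LF[3]=6
  step 5: row=6, L[6]='y', prepend. Next row=LF[6]=5
  step 6: row=5, L[5]='w', prepend. Next row=LF[5]=4
  step 7: row=4, L[4]='v', prepend. Next row=LF[4]=1
Reversed output: vwyzww$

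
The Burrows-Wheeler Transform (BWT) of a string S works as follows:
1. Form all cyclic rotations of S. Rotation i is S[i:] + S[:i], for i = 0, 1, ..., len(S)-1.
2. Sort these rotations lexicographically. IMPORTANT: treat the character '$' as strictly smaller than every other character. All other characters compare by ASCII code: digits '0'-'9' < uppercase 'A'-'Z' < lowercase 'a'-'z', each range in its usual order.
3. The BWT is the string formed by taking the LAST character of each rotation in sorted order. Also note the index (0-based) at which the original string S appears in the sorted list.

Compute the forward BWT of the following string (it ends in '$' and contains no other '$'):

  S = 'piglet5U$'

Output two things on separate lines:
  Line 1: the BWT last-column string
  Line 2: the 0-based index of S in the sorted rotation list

Answer: Ut5lipg$e
7

Derivation:
All 9 rotations (rotation i = S[i:]+S[:i]):
  rot[0] = piglet5U$
  rot[1] = iglet5U$p
  rot[2] = glet5U$pi
  rot[3] = let5U$pig
  rot[4] = et5U$pigl
  rot[5] = t5U$pigle
  rot[6] = 5U$piglet
  rot[7] = U$piglet5
  rot[8] = $piglet5U
Sorted (with $ < everything):
  sorted[0] = $piglet5U  (last char: 'U')
  sorted[1] = 5U$piglet  (last char: 't')
  sorted[2] = U$piglet5  (last char: '5')
  sorted[3] = et5U$pigl  (last char: 'l')
  sorted[4] = glet5U$pi  (last char: 'i')
  sorted[5] = iglet5U$p  (last char: 'p')
  sorted[6] = let5U$pig  (last char: 'g')
  sorted[7] = piglet5U$  (last char: '$')
  sorted[8] = t5U$pigle  (last char: 'e')
Last column: Ut5lipg$e
Original string S is at sorted index 7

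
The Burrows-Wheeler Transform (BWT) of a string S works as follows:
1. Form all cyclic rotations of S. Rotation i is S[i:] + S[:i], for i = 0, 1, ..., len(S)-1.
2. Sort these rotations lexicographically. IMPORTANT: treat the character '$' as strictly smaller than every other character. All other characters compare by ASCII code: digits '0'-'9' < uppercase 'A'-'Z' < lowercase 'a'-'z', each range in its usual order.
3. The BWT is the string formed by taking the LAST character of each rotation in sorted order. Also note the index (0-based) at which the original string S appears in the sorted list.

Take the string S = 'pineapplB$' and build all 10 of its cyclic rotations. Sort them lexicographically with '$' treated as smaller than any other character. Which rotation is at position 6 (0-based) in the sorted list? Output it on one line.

All 10 rotations (rotation i = S[i:]+S[:i]):
  rot[0] = pineapplB$
  rot[1] = ineapplB$p
  rot[2] = neapplB$pi
  rot[3] = eapplB$pin
  rot[4] = applB$pine
  rot[5] = pplB$pinea
  rot[6] = plB$pineap
  rot[7] = lB$pineapp
  rot[8] = B$pineappl
  rot[9] = $pineapplB
Sorted (with $ < everything):
  sorted[0] = $pineapplB
  sorted[1] = B$pineappl
  sorted[2] = applB$pine
  sorted[3] = eapplB$pin
  sorted[4] = ineapplB$p
  sorted[5] = lB$pineapp
  sorted[6] = neapplB$pi
  sorted[7] = pineapplB$
  sorted[8] = plB$pineap
  sorted[9] = pplB$pinea
sorted[6] = neapplB$pi

Answer: neapplB$pi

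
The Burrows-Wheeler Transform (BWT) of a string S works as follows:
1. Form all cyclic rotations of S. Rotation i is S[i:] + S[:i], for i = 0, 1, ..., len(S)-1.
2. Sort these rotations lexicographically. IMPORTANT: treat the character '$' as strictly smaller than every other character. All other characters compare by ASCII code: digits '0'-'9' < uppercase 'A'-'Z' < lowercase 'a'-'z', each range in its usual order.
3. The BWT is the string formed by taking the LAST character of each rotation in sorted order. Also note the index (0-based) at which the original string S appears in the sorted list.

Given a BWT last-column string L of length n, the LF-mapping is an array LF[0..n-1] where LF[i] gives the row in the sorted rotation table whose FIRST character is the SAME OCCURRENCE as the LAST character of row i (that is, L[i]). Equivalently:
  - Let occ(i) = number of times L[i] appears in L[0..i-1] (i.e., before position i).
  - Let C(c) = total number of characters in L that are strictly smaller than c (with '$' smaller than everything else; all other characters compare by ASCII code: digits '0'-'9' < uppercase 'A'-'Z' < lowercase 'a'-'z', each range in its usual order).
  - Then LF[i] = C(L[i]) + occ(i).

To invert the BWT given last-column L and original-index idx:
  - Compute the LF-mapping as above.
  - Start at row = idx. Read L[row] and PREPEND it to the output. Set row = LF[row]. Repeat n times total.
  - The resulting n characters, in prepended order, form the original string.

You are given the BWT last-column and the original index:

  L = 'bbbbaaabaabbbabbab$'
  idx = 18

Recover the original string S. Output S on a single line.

Answer: bbbbabbbaabbaabaab$

Derivation:
LF mapping: 8 9 10 11 1 2 3 12 4 5 13 14 15 6 16 17 7 18 0
Walk LF starting at row 18, prepending L[row]:
  step 1: row=18, L[18]='$', prepend. Next row=LF[18]=0
  step 2: row=0, L[0]='b', prepend. Next row=LF[0]=8
  step 3: row=8, L[8]='a', prepend. Next row=LF[8]=4
  step 4: row=4, L[4]='a', prepend. Next row=LF[4]=1
  step 5: row=1, L[1]='b', prepend. Next row=LF[1]=9
  step 6: row=9, L[9]='a', prepend. Next row=LF[9]=5
  step 7: row=5, L[5]='a', prepend. Next row=LF[5]=2
  step 8: row=2, L[2]='b', prepend. Next row=LF[2]=10
  step 9: row=10, L[10]='b', prepend. Next row=LF[10]=13
  step 10: row=13, L[13]='a', prepend. Next row=LF[13]=6
  step 11: row=6, L[6]='a', prepend. Next row=LF[6]=3
  step 12: row=3, L[3]='b', prepend. Next row=LF[3]=11
  step 13: row=11, L[11]='b', prepend. Next row=LF[11]=14
  step 14: row=14, L[14]='b', prepend. Next row=LF[14]=16
  step 15: row=16, L[16]='a', prepend. Next row=LF[16]=7
  step 16: row=7, L[7]='b', prepend. Next row=LF[7]=12
  step 17: row=12, L[12]='b', prepend. Next row=LF[12]=15
  step 18: row=15, L[15]='b', prepend. Next row=LF[15]=17
  step 19: row=17, L[17]='b', prepend. Next row=LF[17]=18
Reversed output: bbbbabbbaabbaabaab$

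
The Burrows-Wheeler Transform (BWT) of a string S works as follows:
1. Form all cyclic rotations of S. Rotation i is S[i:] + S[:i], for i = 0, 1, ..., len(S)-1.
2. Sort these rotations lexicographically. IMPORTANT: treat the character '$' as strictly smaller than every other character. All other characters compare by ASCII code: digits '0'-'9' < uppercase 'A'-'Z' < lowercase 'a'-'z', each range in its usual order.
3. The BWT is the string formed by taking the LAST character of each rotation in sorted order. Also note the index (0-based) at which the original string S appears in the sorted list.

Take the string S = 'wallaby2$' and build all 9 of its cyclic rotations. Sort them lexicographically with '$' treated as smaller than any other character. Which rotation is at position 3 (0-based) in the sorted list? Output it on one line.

Answer: allaby2$w

Derivation:
All 9 rotations (rotation i = S[i:]+S[:i]):
  rot[0] = wallaby2$
  rot[1] = allaby2$w
  rot[2] = llaby2$wa
  rot[3] = laby2$wal
  rot[4] = aby2$wall
  rot[5] = by2$walla
  rot[6] = y2$wallab
  rot[7] = 2$wallaby
  rot[8] = $wallaby2
Sorted (with $ < everything):
  sorted[0] = $wallaby2
  sorted[1] = 2$wallaby
  sorted[2] = aby2$wall
  sorted[3] = allaby2$w
  sorted[4] = by2$walla
  sorted[5] = laby2$wal
  sorted[6] = llaby2$wa
  sorted[7] = wallaby2$
  sorted[8] = y2$wallab
sorted[3] = allaby2$w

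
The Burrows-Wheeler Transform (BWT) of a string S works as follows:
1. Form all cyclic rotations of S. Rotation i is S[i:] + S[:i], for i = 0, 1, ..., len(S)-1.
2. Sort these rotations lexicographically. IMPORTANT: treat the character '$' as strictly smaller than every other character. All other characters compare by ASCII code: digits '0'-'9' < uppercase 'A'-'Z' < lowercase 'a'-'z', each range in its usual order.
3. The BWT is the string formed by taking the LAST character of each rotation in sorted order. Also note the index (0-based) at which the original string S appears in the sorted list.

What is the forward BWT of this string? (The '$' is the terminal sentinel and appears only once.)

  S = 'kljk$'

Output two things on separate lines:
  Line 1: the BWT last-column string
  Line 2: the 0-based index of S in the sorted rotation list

All 5 rotations (rotation i = S[i:]+S[:i]):
  rot[0] = kljk$
  rot[1] = ljk$k
  rot[2] = jk$kl
  rot[3] = k$klj
  rot[4] = $kljk
Sorted (with $ < everything):
  sorted[0] = $kljk  (last char: 'k')
  sorted[1] = jk$kl  (last char: 'l')
  sorted[2] = k$klj  (last char: 'j')
  sorted[3] = kljk$  (last char: '$')
  sorted[4] = ljk$k  (last char: 'k')
Last column: klj$k
Original string S is at sorted index 3

Answer: klj$k
3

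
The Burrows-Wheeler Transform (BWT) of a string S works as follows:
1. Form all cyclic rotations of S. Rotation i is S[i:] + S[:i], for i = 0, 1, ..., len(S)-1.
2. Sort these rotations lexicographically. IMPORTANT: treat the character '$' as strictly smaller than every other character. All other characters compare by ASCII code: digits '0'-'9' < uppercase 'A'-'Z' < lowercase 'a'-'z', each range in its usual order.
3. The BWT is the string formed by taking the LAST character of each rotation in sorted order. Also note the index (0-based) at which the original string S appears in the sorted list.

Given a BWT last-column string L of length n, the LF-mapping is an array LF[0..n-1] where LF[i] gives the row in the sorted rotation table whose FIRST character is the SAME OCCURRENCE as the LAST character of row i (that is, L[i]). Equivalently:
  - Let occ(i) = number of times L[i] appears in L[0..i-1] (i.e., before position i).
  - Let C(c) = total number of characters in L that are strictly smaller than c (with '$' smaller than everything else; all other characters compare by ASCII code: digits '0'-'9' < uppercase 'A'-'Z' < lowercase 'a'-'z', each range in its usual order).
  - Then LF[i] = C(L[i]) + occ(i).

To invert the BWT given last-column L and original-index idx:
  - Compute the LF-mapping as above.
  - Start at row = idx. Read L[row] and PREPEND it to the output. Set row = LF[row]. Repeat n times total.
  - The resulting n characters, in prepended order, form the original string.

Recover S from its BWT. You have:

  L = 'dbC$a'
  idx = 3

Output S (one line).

LF mapping: 4 3 1 0 2
Walk LF starting at row 3, prepending L[row]:
  step 1: row=3, L[3]='$', prepend. Next row=LF[3]=0
  step 2: row=0, L[0]='d', prepend. Next row=LF[0]=4
  step 3: row=4, L[4]='a', prepend. Next row=LF[4]=2
  step 4: row=2, L[2]='C', prepend. Next row=LF[2]=1
  step 5: row=1, L[1]='b', prepend. Next row=LF[1]=3
Reversed output: bCad$

Answer: bCad$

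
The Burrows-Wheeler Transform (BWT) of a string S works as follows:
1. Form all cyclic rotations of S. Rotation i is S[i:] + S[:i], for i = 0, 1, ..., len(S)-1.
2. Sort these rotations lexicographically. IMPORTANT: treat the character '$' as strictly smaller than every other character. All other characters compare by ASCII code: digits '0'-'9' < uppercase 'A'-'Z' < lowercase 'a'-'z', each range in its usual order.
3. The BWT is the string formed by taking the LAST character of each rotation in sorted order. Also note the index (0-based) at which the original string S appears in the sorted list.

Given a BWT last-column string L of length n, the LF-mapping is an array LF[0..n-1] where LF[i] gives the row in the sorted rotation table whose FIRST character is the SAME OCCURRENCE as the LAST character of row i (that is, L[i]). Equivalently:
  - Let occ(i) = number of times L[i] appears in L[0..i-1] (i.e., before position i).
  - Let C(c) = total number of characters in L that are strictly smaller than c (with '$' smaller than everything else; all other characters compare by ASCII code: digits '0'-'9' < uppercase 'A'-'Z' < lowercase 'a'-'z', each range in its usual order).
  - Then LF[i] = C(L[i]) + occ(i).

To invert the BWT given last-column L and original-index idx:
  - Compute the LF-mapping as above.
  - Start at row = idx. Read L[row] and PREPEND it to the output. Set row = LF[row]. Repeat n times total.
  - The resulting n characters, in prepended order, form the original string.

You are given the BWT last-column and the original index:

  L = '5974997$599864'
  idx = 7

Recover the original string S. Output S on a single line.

Answer: 7749958969945$

Derivation:
LF mapping: 3 9 6 1 10 11 7 0 4 12 13 8 5 2
Walk LF starting at row 7, prepending L[row]:
  step 1: row=7, L[7]='$', prepend. Next row=LF[7]=0
  step 2: row=0, L[0]='5', prepend. Next row=LF[0]=3
  step 3: row=3, L[3]='4', prepend. Next row=LF[3]=1
  step 4: row=1, L[1]='9', prepend. Next row=LF[1]=9
  step 5: row=9, L[9]='9', prepend. Next row=LF[9]=12
  step 6: row=12, L[12]='6', prepend. Next row=LF[12]=5
  step 7: row=5, L[5]='9', prepend. Next row=LF[5]=11
  step 8: row=11, L[11]='8', prepend. Next row=LF[11]=8
  step 9: row=8, L[8]='5', prepend. Next row=LF[8]=4
  step 10: row=4, L[4]='9', prepend. Next row=LF[4]=10
  step 11: row=10, L[10]='9', prepend. Next row=LF[10]=13
  step 12: row=13, L[13]='4', prepend. Next row=LF[13]=2
  step 13: row=2, L[2]='7', prepend. Next row=LF[2]=6
  step 14: row=6, L[6]='7', prepend. Next row=LF[6]=7
Reversed output: 7749958969945$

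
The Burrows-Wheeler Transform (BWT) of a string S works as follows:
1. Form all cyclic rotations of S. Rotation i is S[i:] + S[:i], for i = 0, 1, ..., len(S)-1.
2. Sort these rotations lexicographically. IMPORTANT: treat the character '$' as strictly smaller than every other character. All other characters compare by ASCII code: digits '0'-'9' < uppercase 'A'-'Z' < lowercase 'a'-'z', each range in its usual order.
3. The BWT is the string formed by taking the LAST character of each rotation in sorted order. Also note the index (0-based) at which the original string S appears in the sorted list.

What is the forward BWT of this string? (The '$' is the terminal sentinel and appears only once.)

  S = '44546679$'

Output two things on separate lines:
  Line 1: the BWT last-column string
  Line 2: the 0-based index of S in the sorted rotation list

Answer: 9$4544667
1

Derivation:
All 9 rotations (rotation i = S[i:]+S[:i]):
  rot[0] = 44546679$
  rot[1] = 4546679$4
  rot[2] = 546679$44
  rot[3] = 46679$445
  rot[4] = 6679$4454
  rot[5] = 679$44546
  rot[6] = 79$445466
  rot[7] = 9$4454667
  rot[8] = $44546679
Sorted (with $ < everything):
  sorted[0] = $44546679  (last char: '9')
  sorted[1] = 44546679$  (last char: '$')
  sorted[2] = 4546679$4  (last char: '4')
  sorted[3] = 46679$445  (last char: '5')
  sorted[4] = 546679$44  (last char: '4')
  sorted[5] = 6679$4454  (last char: '4')
  sorted[6] = 679$44546  (last char: '6')
  sorted[7] = 79$445466  (last char: '6')
  sorted[8] = 9$4454667  (last char: '7')
Last column: 9$4544667
Original string S is at sorted index 1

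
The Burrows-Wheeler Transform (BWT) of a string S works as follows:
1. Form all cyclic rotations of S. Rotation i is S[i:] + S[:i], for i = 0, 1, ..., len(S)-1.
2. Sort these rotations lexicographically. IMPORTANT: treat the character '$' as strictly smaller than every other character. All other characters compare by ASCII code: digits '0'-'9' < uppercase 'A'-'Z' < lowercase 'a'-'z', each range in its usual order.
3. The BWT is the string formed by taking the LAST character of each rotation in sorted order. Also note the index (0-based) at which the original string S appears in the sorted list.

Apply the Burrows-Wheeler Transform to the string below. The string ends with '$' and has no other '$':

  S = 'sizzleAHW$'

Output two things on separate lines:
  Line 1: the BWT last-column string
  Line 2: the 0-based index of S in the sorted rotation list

Answer: WeAHlsz$zi
7

Derivation:
All 10 rotations (rotation i = S[i:]+S[:i]):
  rot[0] = sizzleAHW$
  rot[1] = izzleAHW$s
  rot[2] = zzleAHW$si
  rot[3] = zleAHW$siz
  rot[4] = leAHW$sizz
  rot[5] = eAHW$sizzl
  rot[6] = AHW$sizzle
  rot[7] = HW$sizzleA
  rot[8] = W$sizzleAH
  rot[9] = $sizzleAHW
Sorted (with $ < everything):
  sorted[0] = $sizzleAHW  (last char: 'W')
  sorted[1] = AHW$sizzle  (last char: 'e')
  sorted[2] = HW$sizzleA  (last char: 'A')
  sorted[3] = W$sizzleAH  (last char: 'H')
  sorted[4] = eAHW$sizzl  (last char: 'l')
  sorted[5] = izzleAHW$s  (last char: 's')
  sorted[6] = leAHW$sizz  (last char: 'z')
  sorted[7] = sizzleAHW$  (last char: '$')
  sorted[8] = zleAHW$siz  (last char: 'z')
  sorted[9] = zzleAHW$si  (last char: 'i')
Last column: WeAHlsz$zi
Original string S is at sorted index 7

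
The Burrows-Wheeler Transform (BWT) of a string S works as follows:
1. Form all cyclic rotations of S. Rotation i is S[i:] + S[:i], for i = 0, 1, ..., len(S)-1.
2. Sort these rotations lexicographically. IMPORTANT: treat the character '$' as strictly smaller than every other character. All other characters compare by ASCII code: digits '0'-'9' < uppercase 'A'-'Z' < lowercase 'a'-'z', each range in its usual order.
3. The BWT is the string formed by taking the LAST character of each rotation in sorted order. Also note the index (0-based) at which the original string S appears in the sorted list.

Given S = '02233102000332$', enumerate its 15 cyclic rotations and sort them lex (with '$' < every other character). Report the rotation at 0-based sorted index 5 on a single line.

All 15 rotations (rotation i = S[i:]+S[:i]):
  rot[0] = 02233102000332$
  rot[1] = 2233102000332$0
  rot[2] = 233102000332$02
  rot[3] = 33102000332$022
  rot[4] = 3102000332$0223
  rot[5] = 102000332$02233
  rot[6] = 02000332$022331
  rot[7] = 2000332$0223310
  rot[8] = 000332$02233102
  rot[9] = 00332$022331020
  rot[10] = 0332$0223310200
  rot[11] = 332$02233102000
  rot[12] = 32$022331020003
  rot[13] = 2$0223310200033
  rot[14] = $02233102000332
Sorted (with $ < everything):
  sorted[0] = $02233102000332
  sorted[1] = 000332$02233102
  sorted[2] = 00332$022331020
  sorted[3] = 02000332$022331
  sorted[4] = 02233102000332$
  sorted[5] = 0332$0223310200
  sorted[6] = 102000332$02233
  sorted[7] = 2$0223310200033
  sorted[8] = 2000332$0223310
  sorted[9] = 2233102000332$0
  sorted[10] = 233102000332$02
  sorted[11] = 3102000332$0223
  sorted[12] = 32$022331020003
  sorted[13] = 33102000332$022
  sorted[14] = 332$02233102000
sorted[5] = 0332$0223310200

Answer: 0332$0223310200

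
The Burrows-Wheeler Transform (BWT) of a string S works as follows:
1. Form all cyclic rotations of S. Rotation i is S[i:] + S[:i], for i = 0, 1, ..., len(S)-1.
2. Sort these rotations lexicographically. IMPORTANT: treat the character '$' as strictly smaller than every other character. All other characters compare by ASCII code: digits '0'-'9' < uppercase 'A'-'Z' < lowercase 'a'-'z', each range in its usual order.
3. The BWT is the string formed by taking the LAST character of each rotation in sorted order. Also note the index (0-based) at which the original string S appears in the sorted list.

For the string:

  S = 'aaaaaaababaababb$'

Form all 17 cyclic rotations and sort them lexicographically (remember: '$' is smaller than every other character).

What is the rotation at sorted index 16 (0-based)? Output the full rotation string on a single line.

All 17 rotations (rotation i = S[i:]+S[:i]):
  rot[0] = aaaaaaababaababb$
  rot[1] = aaaaaababaababb$a
  rot[2] = aaaaababaababb$aa
  rot[3] = aaaababaababb$aaa
  rot[4] = aaababaababb$aaaa
  rot[5] = aababaababb$aaaaa
  rot[6] = ababaababb$aaaaaa
  rot[7] = babaababb$aaaaaaa
  rot[8] = abaababb$aaaaaaab
  rot[9] = baababb$aaaaaaaba
  rot[10] = aababb$aaaaaaabab
  rot[11] = ababb$aaaaaaababa
  rot[12] = babb$aaaaaaababaa
  rot[13] = abb$aaaaaaababaab
  rot[14] = bb$aaaaaaababaaba
  rot[15] = b$aaaaaaababaabab
  rot[16] = $aaaaaaababaababb
Sorted (with $ < everything):
  sorted[0] = $aaaaaaababaababb
  sorted[1] = aaaaaaababaababb$
  sorted[2] = aaaaaababaababb$a
  sorted[3] = aaaaababaababb$aa
  sorted[4] = aaaababaababb$aaa
  sorted[5] = aaababaababb$aaaa
  sorted[6] = aababaababb$aaaaa
  sorted[7] = aababb$aaaaaaabab
  sorted[8] = abaababb$aaaaaaab
  sorted[9] = ababaababb$aaaaaa
  sorted[10] = ababb$aaaaaaababa
  sorted[11] = abb$aaaaaaababaab
  sorted[12] = b$aaaaaaababaabab
  sorted[13] = baababb$aaaaaaaba
  sorted[14] = babaababb$aaaaaaa
  sorted[15] = babb$aaaaaaababaa
  sorted[16] = bb$aaaaaaababaaba
sorted[16] = bb$aaaaaaababaaba

Answer: bb$aaaaaaababaaba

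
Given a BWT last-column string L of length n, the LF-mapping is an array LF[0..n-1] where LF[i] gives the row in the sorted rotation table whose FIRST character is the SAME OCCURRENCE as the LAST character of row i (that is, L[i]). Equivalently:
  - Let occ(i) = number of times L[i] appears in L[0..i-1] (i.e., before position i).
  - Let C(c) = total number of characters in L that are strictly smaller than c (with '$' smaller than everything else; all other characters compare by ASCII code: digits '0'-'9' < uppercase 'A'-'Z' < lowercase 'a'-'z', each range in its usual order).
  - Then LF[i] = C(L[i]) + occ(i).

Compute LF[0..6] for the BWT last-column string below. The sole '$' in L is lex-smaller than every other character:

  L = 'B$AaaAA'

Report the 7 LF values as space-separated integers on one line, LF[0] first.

Char counts: '$':1, 'A':3, 'B':1, 'a':2
C (first-col start): C('$')=0, C('A')=1, C('B')=4, C('a')=5
L[0]='B': occ=0, LF[0]=C('B')+0=4+0=4
L[1]='$': occ=0, LF[1]=C('$')+0=0+0=0
L[2]='A': occ=0, LF[2]=C('A')+0=1+0=1
L[3]='a': occ=0, LF[3]=C('a')+0=5+0=5
L[4]='a': occ=1, LF[4]=C('a')+1=5+1=6
L[5]='A': occ=1, LF[5]=C('A')+1=1+1=2
L[6]='A': occ=2, LF[6]=C('A')+2=1+2=3

Answer: 4 0 1 5 6 2 3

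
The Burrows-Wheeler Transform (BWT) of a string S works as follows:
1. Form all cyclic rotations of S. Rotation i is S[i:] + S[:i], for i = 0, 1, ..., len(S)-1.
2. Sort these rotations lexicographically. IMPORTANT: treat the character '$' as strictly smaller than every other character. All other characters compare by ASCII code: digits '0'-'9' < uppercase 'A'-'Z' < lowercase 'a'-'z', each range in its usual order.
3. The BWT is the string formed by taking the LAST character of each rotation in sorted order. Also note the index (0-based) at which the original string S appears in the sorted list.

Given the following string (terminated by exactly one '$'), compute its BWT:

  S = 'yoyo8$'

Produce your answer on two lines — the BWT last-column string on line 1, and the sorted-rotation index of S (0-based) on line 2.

Answer: 8oyyo$
5

Derivation:
All 6 rotations (rotation i = S[i:]+S[:i]):
  rot[0] = yoyo8$
  rot[1] = oyo8$y
  rot[2] = yo8$yo
  rot[3] = o8$yoy
  rot[4] = 8$yoyo
  rot[5] = $yoyo8
Sorted (with $ < everything):
  sorted[0] = $yoyo8  (last char: '8')
  sorted[1] = 8$yoyo  (last char: 'o')
  sorted[2] = o8$yoy  (last char: 'y')
  sorted[3] = oyo8$y  (last char: 'y')
  sorted[4] = yo8$yo  (last char: 'o')
  sorted[5] = yoyo8$  (last char: '$')
Last column: 8oyyo$
Original string S is at sorted index 5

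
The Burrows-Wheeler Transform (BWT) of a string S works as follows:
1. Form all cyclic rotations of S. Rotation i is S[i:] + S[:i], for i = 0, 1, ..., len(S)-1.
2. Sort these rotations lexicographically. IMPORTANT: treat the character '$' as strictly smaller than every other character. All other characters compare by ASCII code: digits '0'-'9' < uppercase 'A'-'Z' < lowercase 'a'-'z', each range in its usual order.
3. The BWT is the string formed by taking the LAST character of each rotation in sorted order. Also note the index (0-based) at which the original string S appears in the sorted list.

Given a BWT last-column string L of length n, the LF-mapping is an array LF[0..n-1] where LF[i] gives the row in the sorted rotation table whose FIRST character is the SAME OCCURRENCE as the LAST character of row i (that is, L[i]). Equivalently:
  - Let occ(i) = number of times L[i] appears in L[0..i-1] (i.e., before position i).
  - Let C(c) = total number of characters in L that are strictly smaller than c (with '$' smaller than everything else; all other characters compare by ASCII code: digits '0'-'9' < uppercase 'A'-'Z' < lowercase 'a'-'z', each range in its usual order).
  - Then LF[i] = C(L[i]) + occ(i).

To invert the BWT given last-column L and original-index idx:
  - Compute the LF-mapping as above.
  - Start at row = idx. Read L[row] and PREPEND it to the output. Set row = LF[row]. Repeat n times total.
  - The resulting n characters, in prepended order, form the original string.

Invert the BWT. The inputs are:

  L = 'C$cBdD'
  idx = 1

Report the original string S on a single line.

Answer: BDdcC$

Derivation:
LF mapping: 2 0 4 1 5 3
Walk LF starting at row 1, prepending L[row]:
  step 1: row=1, L[1]='$', prepend. Next row=LF[1]=0
  step 2: row=0, L[0]='C', prepend. Next row=LF[0]=2
  step 3: row=2, L[2]='c', prepend. Next row=LF[2]=4
  step 4: row=4, L[4]='d', prepend. Next row=LF[4]=5
  step 5: row=5, L[5]='D', prepend. Next row=LF[5]=3
  step 6: row=3, L[3]='B', prepend. Next row=LF[3]=1
Reversed output: BDdcC$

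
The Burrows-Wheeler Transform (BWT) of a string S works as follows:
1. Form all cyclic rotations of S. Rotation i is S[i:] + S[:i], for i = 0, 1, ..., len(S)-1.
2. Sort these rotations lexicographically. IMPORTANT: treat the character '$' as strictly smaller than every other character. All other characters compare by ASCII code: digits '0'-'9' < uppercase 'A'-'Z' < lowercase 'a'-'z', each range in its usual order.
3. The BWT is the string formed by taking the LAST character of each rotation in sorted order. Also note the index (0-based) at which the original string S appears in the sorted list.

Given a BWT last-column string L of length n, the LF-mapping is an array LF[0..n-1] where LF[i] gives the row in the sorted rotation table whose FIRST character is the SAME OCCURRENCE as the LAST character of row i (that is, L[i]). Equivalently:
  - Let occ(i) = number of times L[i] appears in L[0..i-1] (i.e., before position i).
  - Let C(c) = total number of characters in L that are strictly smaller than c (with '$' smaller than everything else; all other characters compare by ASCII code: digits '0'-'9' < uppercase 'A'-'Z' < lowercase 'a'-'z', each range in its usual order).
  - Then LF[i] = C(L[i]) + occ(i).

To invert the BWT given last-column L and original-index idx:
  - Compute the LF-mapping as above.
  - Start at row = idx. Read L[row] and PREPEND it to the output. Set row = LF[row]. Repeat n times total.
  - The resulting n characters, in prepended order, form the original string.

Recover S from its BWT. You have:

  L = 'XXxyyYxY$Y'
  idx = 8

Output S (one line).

LF mapping: 1 2 6 8 9 3 7 4 0 5
Walk LF starting at row 8, prepending L[row]:
  step 1: row=8, L[8]='$', prepend. Next row=LF[8]=0
  step 2: row=0, L[0]='X', prepend. Next row=LF[0]=1
  step 3: row=1, L[1]='X', prepend. Next row=LF[1]=2
  step 4: row=2, L[2]='x', prepend. Next row=LF[2]=6
  step 5: row=6, L[6]='x', prepend. Next row=LF[6]=7
  step 6: row=7, L[7]='Y', prepend. Next row=LF[7]=4
  step 7: row=4, L[4]='y', prepend. Next row=LF[4]=9
  step 8: row=9, L[9]='Y', prepend. Next row=LF[9]=5
  step 9: row=5, L[5]='Y', prepend. Next row=LF[5]=3
  step 10: row=3, L[3]='y', prepend. Next row=LF[3]=8
Reversed output: yYYyYxxXX$

Answer: yYYyYxxXX$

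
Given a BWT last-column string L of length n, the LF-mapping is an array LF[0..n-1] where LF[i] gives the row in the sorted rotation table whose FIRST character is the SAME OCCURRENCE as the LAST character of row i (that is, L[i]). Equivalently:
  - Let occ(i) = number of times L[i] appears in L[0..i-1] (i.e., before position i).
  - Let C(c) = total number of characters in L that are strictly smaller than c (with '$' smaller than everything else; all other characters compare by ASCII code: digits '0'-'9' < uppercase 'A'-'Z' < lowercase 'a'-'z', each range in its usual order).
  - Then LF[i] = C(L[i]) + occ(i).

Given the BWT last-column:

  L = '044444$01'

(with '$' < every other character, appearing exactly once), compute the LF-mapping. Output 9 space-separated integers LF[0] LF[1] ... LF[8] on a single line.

Answer: 1 4 5 6 7 8 0 2 3

Derivation:
Char counts: '$':1, '0':2, '1':1, '4':5
C (first-col start): C('$')=0, C('0')=1, C('1')=3, C('4')=4
L[0]='0': occ=0, LF[0]=C('0')+0=1+0=1
L[1]='4': occ=0, LF[1]=C('4')+0=4+0=4
L[2]='4': occ=1, LF[2]=C('4')+1=4+1=5
L[3]='4': occ=2, LF[3]=C('4')+2=4+2=6
L[4]='4': occ=3, LF[4]=C('4')+3=4+3=7
L[5]='4': occ=4, LF[5]=C('4')+4=4+4=8
L[6]='$': occ=0, LF[6]=C('$')+0=0+0=0
L[7]='0': occ=1, LF[7]=C('0')+1=1+1=2
L[8]='1': occ=0, LF[8]=C('1')+0=3+0=3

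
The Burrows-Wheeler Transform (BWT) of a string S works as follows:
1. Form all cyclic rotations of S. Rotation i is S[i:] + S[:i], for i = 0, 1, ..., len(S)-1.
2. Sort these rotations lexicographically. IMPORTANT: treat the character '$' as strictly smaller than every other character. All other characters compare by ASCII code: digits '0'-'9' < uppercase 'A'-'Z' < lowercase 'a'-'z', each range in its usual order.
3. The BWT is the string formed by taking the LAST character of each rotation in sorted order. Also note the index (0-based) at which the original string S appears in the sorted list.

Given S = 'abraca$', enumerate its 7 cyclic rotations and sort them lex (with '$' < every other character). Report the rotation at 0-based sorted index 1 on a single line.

All 7 rotations (rotation i = S[i:]+S[:i]):
  rot[0] = abraca$
  rot[1] = braca$a
  rot[2] = raca$ab
  rot[3] = aca$abr
  rot[4] = ca$abra
  rot[5] = a$abrac
  rot[6] = $abraca
Sorted (with $ < everything):
  sorted[0] = $abraca
  sorted[1] = a$abrac
  sorted[2] = abraca$
  sorted[3] = aca$abr
  sorted[4] = braca$a
  sorted[5] = ca$abra
  sorted[6] = raca$ab
sorted[1] = a$abrac

Answer: a$abrac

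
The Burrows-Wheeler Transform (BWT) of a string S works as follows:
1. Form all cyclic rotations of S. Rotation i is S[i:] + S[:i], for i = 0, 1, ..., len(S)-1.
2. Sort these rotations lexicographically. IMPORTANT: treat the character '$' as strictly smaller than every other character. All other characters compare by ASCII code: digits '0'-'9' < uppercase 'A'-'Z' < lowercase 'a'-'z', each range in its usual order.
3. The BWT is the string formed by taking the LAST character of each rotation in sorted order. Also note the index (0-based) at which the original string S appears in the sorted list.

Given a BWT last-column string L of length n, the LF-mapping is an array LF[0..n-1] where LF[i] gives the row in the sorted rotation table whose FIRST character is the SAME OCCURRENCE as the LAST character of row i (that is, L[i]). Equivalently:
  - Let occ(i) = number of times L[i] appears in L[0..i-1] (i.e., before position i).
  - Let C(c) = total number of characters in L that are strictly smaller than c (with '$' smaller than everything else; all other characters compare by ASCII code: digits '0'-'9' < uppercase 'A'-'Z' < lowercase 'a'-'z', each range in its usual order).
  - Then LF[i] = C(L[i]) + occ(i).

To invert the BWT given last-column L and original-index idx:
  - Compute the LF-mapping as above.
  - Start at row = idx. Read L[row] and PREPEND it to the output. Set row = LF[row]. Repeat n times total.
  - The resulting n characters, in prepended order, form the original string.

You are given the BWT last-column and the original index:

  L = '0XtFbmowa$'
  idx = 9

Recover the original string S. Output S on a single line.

Answer: wombatFX0$

Derivation:
LF mapping: 1 3 8 2 5 6 7 9 4 0
Walk LF starting at row 9, prepending L[row]:
  step 1: row=9, L[9]='$', prepend. Next row=LF[9]=0
  step 2: row=0, L[0]='0', prepend. Next row=LF[0]=1
  step 3: row=1, L[1]='X', prepend. Next row=LF[1]=3
  step 4: row=3, L[3]='F', prepend. Next row=LF[3]=2
  step 5: row=2, L[2]='t', prepend. Next row=LF[2]=8
  step 6: row=8, L[8]='a', prepend. Next row=LF[8]=4
  step 7: row=4, L[4]='b', prepend. Next row=LF[4]=5
  step 8: row=5, L[5]='m', prepend. Next row=LF[5]=6
  step 9: row=6, L[6]='o', prepend. Next row=LF[6]=7
  step 10: row=7, L[7]='w', prepend. Next row=LF[7]=9
Reversed output: wombatFX0$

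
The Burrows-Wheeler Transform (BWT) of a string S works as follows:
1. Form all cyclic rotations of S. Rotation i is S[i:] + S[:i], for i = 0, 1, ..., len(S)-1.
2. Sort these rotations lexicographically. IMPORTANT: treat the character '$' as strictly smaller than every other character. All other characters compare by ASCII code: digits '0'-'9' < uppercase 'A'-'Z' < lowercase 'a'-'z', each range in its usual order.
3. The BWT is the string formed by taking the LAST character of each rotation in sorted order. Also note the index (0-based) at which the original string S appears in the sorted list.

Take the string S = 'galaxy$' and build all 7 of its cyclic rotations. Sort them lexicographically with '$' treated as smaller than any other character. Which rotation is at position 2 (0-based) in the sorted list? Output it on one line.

All 7 rotations (rotation i = S[i:]+S[:i]):
  rot[0] = galaxy$
  rot[1] = alaxy$g
  rot[2] = laxy$ga
  rot[3] = axy$gal
  rot[4] = xy$gala
  rot[5] = y$galax
  rot[6] = $galaxy
Sorted (with $ < everything):
  sorted[0] = $galaxy
  sorted[1] = alaxy$g
  sorted[2] = axy$gal
  sorted[3] = galaxy$
  sorted[4] = laxy$ga
  sorted[5] = xy$gala
  sorted[6] = y$galax
sorted[2] = axy$gal

Answer: axy$gal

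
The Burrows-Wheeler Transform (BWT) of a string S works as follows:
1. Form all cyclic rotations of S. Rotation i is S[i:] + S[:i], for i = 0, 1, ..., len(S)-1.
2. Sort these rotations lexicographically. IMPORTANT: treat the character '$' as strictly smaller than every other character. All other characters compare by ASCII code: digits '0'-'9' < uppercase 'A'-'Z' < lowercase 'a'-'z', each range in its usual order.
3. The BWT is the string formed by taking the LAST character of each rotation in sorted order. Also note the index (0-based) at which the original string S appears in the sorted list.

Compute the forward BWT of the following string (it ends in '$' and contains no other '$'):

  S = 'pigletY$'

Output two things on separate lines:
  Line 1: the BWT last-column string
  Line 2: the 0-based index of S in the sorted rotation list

Answer: Ytlipg$e
6

Derivation:
All 8 rotations (rotation i = S[i:]+S[:i]):
  rot[0] = pigletY$
  rot[1] = igletY$p
  rot[2] = gletY$pi
  rot[3] = letY$pig
  rot[4] = etY$pigl
  rot[5] = tY$pigle
  rot[6] = Y$piglet
  rot[7] = $pigletY
Sorted (with $ < everything):
  sorted[0] = $pigletY  (last char: 'Y')
  sorted[1] = Y$piglet  (last char: 't')
  sorted[2] = etY$pigl  (last char: 'l')
  sorted[3] = gletY$pi  (last char: 'i')
  sorted[4] = igletY$p  (last char: 'p')
  sorted[5] = letY$pig  (last char: 'g')
  sorted[6] = pigletY$  (last char: '$')
  sorted[7] = tY$pigle  (last char: 'e')
Last column: Ytlipg$e
Original string S is at sorted index 6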